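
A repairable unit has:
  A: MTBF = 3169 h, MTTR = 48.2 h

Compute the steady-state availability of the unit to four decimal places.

0.9850

A(A) = MTBF/(MTBF+MTTR) = 3169/(3169+48.2) = 0.9850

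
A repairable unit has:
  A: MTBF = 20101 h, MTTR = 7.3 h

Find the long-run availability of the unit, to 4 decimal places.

0.9996

A(A) = MTBF/(MTBF+MTTR) = 20101/(20101+7.3) = 0.9996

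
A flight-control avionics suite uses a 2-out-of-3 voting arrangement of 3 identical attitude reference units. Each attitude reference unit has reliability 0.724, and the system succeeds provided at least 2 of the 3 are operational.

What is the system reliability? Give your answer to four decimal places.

R = Σ_{i=2}^{3} C(3,i) p^i (1−p)^{3−i} with p = 0.724
C(3,2)·0.724^2·0.276^1 = 0.434018
C(3,3)·0.724^3·0.276^0 = 0.379503
Sum = 0.8135

0.8135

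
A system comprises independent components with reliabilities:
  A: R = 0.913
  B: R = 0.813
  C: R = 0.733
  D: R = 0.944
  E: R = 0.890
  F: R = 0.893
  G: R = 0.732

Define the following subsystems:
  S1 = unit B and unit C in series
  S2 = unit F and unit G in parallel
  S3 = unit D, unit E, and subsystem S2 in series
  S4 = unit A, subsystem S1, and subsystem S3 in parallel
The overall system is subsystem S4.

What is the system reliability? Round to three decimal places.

Series (B and C): 0.81300 × 0.73300 = 0.59593
Parallel (F and G): 1 − (1 − 0.89300)(1 − 0.73200) = 0.97132
Series (D, E, and [0.97132]): 0.94400 × 0.89000 × 0.97132 = 0.81606
Parallel (A, [0.59593], and [0.81606]): 1 − (1 − 0.91300)(1 − 0.59593)(1 − 0.81606) = 0.994

0.994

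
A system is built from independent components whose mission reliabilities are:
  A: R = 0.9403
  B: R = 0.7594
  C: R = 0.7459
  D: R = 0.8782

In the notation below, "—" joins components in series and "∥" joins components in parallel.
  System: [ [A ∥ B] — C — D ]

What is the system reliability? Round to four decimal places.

0.6456

Parallel (A and B): 1 − (1 − 0.940300)(1 − 0.759400) = 0.985636
Series ([0.985636], C, and D): 0.985636 × 0.745900 × 0.878200 = 0.6456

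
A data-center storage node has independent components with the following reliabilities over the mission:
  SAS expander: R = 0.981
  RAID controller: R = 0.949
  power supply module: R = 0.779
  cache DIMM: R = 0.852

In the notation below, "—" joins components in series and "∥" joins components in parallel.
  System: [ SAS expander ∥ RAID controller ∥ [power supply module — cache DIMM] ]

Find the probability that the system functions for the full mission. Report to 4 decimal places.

0.9997

Series (power supply module and cache DIMM): 0.779000 × 0.852000 = 0.663708
Parallel (SAS expander, RAID controller, and [0.663708]): 1 − (1 − 0.981000)(1 − 0.949000)(1 − 0.663708) = 0.9997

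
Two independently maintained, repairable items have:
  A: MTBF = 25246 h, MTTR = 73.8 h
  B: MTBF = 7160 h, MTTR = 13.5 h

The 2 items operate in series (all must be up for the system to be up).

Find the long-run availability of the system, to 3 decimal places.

A(A) = MTBF/(MTBF+MTTR) = 25246/(25246+73.8) = 0.997085
A(B) = MTBF/(MTBF+MTTR) = 7160/(7160+13.5) = 0.998118
Series availability: 0.997085 × 0.998118 = 0.995

0.995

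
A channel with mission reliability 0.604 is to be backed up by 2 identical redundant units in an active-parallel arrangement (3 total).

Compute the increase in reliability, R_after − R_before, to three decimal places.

R_before = 0.604
R_after = 1 − (1 − 0.604)^3 = 0.938
ΔR = 0.938 − 0.604 = 0.334

0.334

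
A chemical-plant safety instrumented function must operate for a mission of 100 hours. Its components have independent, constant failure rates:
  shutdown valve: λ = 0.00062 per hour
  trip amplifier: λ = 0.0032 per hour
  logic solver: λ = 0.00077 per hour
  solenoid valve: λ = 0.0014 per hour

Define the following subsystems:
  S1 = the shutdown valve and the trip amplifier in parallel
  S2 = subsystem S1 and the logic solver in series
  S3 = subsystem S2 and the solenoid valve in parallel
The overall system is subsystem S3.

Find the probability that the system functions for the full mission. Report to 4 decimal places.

0.9883

R(shutdown valve) = exp(−0.00062 × 100) = 0.939883
R(trip amplifier) = exp(−0.0032 × 100) = 0.726149
R(logic solver) = exp(−0.00077 × 100) = 0.925890
R(solenoid valve) = exp(−0.0014 × 100) = 0.869358
Parallel (shutdown valve and trip amplifier): 1 − (1 − 0.939883)(1 − 0.726149) = 0.983537
Series ([0.983537] and logic solver): 0.983537 × 0.925890 = 0.910647
Parallel ([0.910647] and solenoid valve): 1 − (1 − 0.910647)(1 − 0.869358) = 0.9883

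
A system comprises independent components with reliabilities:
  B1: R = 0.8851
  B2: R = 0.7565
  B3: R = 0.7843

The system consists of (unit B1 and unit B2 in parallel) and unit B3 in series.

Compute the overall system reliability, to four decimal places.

Parallel (B1 and B2): 1 − (1 − 0.885100)(1 − 0.756500) = 0.972022
Series ([0.972022] and B3): 0.972022 × 0.784300 = 0.7624

0.7624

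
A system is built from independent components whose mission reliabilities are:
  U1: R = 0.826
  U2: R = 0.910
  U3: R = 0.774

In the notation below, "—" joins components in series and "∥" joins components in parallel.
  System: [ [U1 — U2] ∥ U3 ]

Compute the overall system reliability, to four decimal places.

0.9439

Series (U1 and U2): 0.826000 × 0.910000 = 0.751660
Parallel ([0.751660] and U3): 1 − (1 − 0.751660)(1 − 0.774000) = 0.9439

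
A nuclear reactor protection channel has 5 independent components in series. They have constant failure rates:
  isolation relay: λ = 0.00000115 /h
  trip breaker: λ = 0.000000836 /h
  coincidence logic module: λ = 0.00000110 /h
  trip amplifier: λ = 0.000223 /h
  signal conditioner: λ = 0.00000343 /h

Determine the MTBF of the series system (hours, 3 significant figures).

4360

Series of exponential components: λ_sys = Σ λ_i
λ_sys = 0.00000115 + 0.000000836 + 0.00000110 + 0.000223 + 0.00000343 = 2.2952e-04 /h
MTBF = 1 / λ_sys = 4360 h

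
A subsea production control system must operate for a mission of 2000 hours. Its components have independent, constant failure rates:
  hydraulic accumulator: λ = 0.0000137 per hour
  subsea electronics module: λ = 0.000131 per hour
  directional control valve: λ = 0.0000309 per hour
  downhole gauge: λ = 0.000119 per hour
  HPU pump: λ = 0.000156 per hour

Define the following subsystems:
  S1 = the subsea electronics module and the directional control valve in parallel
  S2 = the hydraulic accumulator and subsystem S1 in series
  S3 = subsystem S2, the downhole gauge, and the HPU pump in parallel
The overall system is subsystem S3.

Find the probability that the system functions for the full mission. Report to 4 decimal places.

R(hydraulic accumulator) = exp(−0.0000137 × 2000) = 0.972972
R(subsea electronics module) = exp(−0.000131 × 2000) = 0.769511
R(directional control valve) = exp(−0.0000309 × 2000) = 0.940071
R(downhole gauge) = exp(−0.000119 × 2000) = 0.788203
R(HPU pump) = exp(−0.000156 × 2000) = 0.731982
Parallel (subsea electronics module and directional control valve): 1 − (1 − 0.769511)(1 − 0.940071) = 0.986187
Series (hydraulic accumulator and [0.986187]): 0.972972 × 0.986187 = 0.959532
Parallel ([0.959532], downhole gauge, and HPU pump): 1 − (1 − 0.959532)(1 − 0.788203)(1 − 0.731982) = 0.9977

0.9977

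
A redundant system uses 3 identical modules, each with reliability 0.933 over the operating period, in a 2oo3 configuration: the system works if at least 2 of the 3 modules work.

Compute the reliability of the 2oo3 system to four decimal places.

R = Σ_{i=2}^{3} C(3,i) p^i (1−p)^{3−i} with p = 0.933
C(3,2)·0.933^2·0.067^1 = 0.174968
C(3,3)·0.933^3·0.067^0 = 0.812166
Sum = 0.9871

0.9871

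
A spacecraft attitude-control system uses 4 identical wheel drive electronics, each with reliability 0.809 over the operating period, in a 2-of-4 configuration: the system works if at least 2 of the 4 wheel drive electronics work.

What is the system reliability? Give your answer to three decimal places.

0.976

R = Σ_{i=2}^{4} C(4,i) p^i (1−p)^{4−i} with p = 0.809
C(4,2)·0.809^2·0.191^2 = 0.14326
C(4,3)·0.809^3·0.191^1 = 0.40452
C(4,4)·0.809^4·0.191^0 = 0.42835
Sum = 0.976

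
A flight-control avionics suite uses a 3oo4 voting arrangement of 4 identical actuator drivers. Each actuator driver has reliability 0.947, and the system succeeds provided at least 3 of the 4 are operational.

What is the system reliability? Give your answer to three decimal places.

0.984

R = Σ_{i=3}^{4} C(4,i) p^i (1−p)^{4−i} with p = 0.947
C(4,3)·0.947^3·0.053^1 = 0.18005
C(4,4)·0.947^4·0.053^0 = 0.80427
Sum = 0.984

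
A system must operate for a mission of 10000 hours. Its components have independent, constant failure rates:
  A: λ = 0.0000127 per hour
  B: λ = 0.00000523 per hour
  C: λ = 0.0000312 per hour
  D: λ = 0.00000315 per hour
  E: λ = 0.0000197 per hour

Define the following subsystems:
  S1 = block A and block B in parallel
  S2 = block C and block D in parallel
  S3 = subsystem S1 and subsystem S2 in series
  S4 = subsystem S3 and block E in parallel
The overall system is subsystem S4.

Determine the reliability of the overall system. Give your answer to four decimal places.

R(A) = exp(−0.0000127 × 10000) = 0.880734
R(B) = exp(−0.00000523 × 10000) = 0.949044
R(C) = exp(−0.0000312 × 10000) = 0.731982
R(D) = exp(−0.00000315 × 10000) = 0.968991
R(E) = exp(−0.0000197 × 10000) = 0.821191
Parallel (A and B): 1 − (1 − 0.880734)(1 − 0.949044) = 0.993923
Parallel (C and D): 1 − (1 − 0.731982)(1 − 0.968991) = 0.991689
Series ([0.993923] and [0.991689]): 0.993923 × 0.991689 = 0.985663
Parallel ([0.985663] and E): 1 − (1 − 0.985663)(1 − 0.821191) = 0.9974

0.9974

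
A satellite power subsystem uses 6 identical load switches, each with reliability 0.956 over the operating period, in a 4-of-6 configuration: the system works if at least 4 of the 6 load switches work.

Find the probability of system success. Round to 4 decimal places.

R = Σ_{i=4}^{6} C(6,i) p^i (1−p)^{6−i} with p = 0.956
C(6,4)·0.956^4·0.044^2 = 0.024257
C(6,5)·0.956^5·0.044^1 = 0.210811
C(6,6)·0.956^6·0.044^0 = 0.763392
Sum = 0.9985

0.9985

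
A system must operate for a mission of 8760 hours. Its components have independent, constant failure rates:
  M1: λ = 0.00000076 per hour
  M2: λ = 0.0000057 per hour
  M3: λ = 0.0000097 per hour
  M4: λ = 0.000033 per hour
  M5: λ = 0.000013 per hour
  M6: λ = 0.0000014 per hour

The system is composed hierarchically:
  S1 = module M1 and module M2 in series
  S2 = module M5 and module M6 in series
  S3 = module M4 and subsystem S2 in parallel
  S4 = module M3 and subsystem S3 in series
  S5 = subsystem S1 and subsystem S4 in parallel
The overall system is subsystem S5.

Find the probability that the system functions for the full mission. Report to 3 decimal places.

R(M1) = exp(−0.00000076 × 8760) = 0.99336
R(M2) = exp(−0.0000057 × 8760) = 0.95129
R(M3) = exp(−0.0000097 × 8760) = 0.91854
R(M4) = exp(−0.000033 × 8760) = 0.74895
R(M5) = exp(−0.000013 × 8760) = 0.89237
R(M6) = exp(−0.0000014 × 8760) = 0.98781
Series (M1 and M2): 0.99336 × 0.95129 = 0.94497
Series (M5 and M6): 0.89237 × 0.98781 = 0.88149
Parallel (M4 and [0.88149]): 1 − (1 − 0.74895)(1 − 0.88149) = 0.97025
Series (M3 and [0.97025]): 0.91854 × 0.97025 = 0.89121
Parallel ([0.94497] and [0.89121]): 1 − (1 − 0.94497)(1 − 0.89121) = 0.994

0.994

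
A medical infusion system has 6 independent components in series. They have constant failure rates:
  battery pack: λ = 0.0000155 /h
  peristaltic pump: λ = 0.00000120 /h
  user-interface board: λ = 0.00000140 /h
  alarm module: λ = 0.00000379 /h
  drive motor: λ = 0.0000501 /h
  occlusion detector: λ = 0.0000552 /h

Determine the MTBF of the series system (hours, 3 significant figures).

7860

Series of exponential components: λ_sys = Σ λ_i
λ_sys = 0.0000155 + 0.00000120 + 0.00000140 + 0.00000379 + 0.0000501 + 0.0000552 = 1.2719e-04 /h
MTBF = 1 / λ_sys = 7860 h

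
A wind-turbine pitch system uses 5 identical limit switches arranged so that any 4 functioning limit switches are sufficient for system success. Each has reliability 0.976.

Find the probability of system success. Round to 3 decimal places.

R = Σ_{i=4}^{5} C(5,i) p^i (1−p)^{5−i} with p = 0.976
C(5,4)·0.976^4·0.024^1 = 0.10889
C(5,5)·0.976^5·0.024^0 = 0.88562
Sum = 0.995

0.995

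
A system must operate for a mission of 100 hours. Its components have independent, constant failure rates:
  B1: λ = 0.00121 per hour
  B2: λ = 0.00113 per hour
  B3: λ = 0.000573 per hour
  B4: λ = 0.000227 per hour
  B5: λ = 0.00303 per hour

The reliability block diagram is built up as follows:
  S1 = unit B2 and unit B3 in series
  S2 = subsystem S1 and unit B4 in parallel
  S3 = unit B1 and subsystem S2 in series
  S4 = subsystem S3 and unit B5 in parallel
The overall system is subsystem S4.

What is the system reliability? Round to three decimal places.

0.969

R(B1) = exp(−0.00121 × 100) = 0.88603
R(B2) = exp(−0.00113 × 100) = 0.89315
R(B3) = exp(−0.000573 × 100) = 0.94431
R(B4) = exp(−0.000227 × 100) = 0.97756
R(B5) = exp(−0.00303 × 100) = 0.73860
Series (B2 and B3): 0.89315 × 0.94431 = 0.84341
Parallel ([0.84341] and B4): 1 − (1 − 0.84341)(1 − 0.97756) = 0.99649
Series (B1 and [0.99649]): 0.88603 × 0.99649 = 0.88292
Parallel ([0.88292] and B5): 1 − (1 − 0.88292)(1 − 0.73860) = 0.969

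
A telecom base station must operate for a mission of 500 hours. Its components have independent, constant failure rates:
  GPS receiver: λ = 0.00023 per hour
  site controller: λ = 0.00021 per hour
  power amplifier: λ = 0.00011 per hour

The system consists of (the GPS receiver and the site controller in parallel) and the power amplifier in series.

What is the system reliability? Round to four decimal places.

0.9362

R(GPS receiver) = exp(−0.00023 × 500) = 0.891366
R(site controller) = exp(−0.00021 × 500) = 0.900325
R(power amplifier) = exp(−0.00011 × 500) = 0.946485
Parallel (GPS receiver and site controller): 1 − (1 − 0.891366)(1 − 0.900325) = 0.989172
Series ([0.989172] and power amplifier): 0.989172 × 0.946485 = 0.9362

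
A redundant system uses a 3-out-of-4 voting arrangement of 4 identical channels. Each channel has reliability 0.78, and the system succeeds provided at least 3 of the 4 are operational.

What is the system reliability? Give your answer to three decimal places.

R = Σ_{i=3}^{4} C(4,i) p^i (1−p)^{4−i} with p = 0.78
C(4,3)·0.78^3·0.22^1 = 0.41761
C(4,4)·0.78^4·0.22^0 = 0.37015
Sum = 0.788

0.788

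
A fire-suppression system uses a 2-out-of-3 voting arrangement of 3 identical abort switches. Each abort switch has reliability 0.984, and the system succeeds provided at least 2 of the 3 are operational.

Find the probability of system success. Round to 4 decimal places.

0.9992

R = Σ_{i=2}^{3} C(3,i) p^i (1−p)^{3−i} with p = 0.984
C(3,2)·0.984^2·0.016^1 = 0.046476
C(3,3)·0.984^3·0.016^0 = 0.952764
Sum = 0.9992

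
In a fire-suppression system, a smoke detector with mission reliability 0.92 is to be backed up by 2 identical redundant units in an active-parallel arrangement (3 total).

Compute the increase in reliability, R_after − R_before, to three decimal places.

R_before = 0.92
R_after = 1 − (1 − 0.92)^3 = 0.999
ΔR = 0.999 − 0.92 = 0.079

0.079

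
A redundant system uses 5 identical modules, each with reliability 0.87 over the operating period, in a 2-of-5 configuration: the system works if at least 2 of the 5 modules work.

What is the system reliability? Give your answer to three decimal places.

0.999

R = Σ_{i=2}^{5} C(5,i) p^i (1−p)^{5−i} with p = 0.87
C(5,2)·0.87^2·0.13^3 = 0.01663
C(5,3)·0.87^3·0.13^2 = 0.11129
C(5,4)·0.87^4·0.13^1 = 0.37238
C(5,5)·0.87^5·0.13^0 = 0.49842
Sum = 0.999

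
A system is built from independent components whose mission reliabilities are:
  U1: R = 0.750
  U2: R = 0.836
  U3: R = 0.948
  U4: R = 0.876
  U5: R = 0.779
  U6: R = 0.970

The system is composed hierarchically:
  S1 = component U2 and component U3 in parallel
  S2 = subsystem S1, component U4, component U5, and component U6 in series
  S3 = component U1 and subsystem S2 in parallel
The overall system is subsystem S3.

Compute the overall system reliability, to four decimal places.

Parallel (U2 and U3): 1 − (1 − 0.836000)(1 − 0.948000) = 0.991472
Series ([0.991472], U4, U5, and U6): 0.991472 × 0.876000 × 0.779000 × 0.970000 = 0.656287
Parallel (U1 and [0.656287]): 1 − (1 − 0.750000)(1 − 0.656287) = 0.9141

0.9141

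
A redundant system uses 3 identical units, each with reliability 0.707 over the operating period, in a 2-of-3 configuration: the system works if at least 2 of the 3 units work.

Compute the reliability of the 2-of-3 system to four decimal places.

0.7928

R = Σ_{i=2}^{3} C(3,i) p^i (1−p)^{3−i} with p = 0.707
C(3,2)·0.707^2·0.293^1 = 0.439367
C(3,3)·0.707^3·0.293^0 = 0.353393
Sum = 0.7928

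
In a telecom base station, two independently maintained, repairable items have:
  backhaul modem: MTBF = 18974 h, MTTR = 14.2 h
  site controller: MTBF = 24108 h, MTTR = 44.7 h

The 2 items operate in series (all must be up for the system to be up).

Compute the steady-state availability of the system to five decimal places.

0.99740

A(backhaul modem) = MTBF/(MTBF+MTTR) = 18974/(18974+14.2) = 0.999252
A(site controller) = MTBF/(MTBF+MTTR) = 24108/(24108+44.7) = 0.998149
Series availability: 0.999252 × 0.998149 = 0.99740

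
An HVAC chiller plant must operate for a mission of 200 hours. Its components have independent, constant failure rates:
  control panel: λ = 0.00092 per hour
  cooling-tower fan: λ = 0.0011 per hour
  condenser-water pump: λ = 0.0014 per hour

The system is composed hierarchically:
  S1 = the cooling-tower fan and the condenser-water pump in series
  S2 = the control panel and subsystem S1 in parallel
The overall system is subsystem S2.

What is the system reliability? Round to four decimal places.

0.9339

R(control panel) = exp(−0.00092 × 200) = 0.831936
R(cooling-tower fan) = exp(−0.0011 × 200) = 0.802519
R(condenser-water pump) = exp(−0.0014 × 200) = 0.755784
Series (cooling-tower fan and condenser-water pump): 0.802519 × 0.755784 = 0.606531
Parallel (control panel and [0.606531]): 1 − (1 − 0.831936)(1 − 0.606531) = 0.9339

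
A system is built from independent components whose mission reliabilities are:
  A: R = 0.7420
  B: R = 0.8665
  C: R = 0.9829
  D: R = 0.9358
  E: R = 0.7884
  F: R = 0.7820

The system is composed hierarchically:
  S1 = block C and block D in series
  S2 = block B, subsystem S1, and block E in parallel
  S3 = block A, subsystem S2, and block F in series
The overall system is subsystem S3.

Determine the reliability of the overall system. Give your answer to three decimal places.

Series (C and D): 0.98290 × 0.93580 = 0.91980
Parallel (B, [0.91980], and E): 1 − (1 − 0.86650)(1 − 0.91980)(1 − 0.78840) = 0.99773
Series (A, [0.99773], and F): 0.74200 × 0.99773 × 0.78200 = 0.579

0.579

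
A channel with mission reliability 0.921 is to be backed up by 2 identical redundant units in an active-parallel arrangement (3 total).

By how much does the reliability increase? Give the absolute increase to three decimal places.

R_before = 0.921
R_after = 1 − (1 − 0.921)^3 = 1.000
ΔR = 1.000 − 0.921 = 0.079

0.079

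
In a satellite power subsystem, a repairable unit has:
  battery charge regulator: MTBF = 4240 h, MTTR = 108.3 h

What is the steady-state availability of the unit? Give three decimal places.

A(battery charge regulator) = MTBF/(MTBF+MTTR) = 4240/(4240+108.3) = 0.975

0.975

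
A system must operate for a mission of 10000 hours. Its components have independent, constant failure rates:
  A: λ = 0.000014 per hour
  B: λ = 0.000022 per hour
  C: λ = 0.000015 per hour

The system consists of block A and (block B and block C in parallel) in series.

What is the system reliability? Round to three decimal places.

0.845

R(A) = exp(−0.000014 × 10000) = 0.86936
R(B) = exp(−0.000022 × 10000) = 0.80252
R(C) = exp(−0.000015 × 10000) = 0.86071
Parallel (B and C): 1 − (1 − 0.80252)(1 − 0.86071) = 0.97249
Series (A and [0.97249]): 0.86936 × 0.97249 = 0.845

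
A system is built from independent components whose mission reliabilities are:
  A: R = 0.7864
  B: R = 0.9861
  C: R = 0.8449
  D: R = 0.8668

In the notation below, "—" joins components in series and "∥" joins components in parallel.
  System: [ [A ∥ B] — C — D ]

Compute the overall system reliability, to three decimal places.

0.730

Parallel (A and B): 1 − (1 − 0.78640)(1 − 0.98610) = 0.99703
Series ([0.99703], C, and D): 0.99703 × 0.84490 × 0.86680 = 0.730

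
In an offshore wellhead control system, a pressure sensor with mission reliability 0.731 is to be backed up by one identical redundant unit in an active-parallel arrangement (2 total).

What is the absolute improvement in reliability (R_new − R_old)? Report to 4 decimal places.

0.1966

R_before = 0.731
R_after = 1 − (1 − 0.731)^2 = 0.9276
ΔR = 0.9276 − 0.731 = 0.1966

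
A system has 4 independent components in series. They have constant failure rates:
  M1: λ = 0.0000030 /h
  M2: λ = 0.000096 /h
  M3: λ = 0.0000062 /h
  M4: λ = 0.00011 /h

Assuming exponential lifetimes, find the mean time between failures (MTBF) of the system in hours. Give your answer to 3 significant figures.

Series of exponential components: λ_sys = Σ λ_i
λ_sys = 0.0000030 + 0.000096 + 0.0000062 + 0.00011 = 2.1520e-04 /h
MTBF = 1 / λ_sys = 4650 h

4650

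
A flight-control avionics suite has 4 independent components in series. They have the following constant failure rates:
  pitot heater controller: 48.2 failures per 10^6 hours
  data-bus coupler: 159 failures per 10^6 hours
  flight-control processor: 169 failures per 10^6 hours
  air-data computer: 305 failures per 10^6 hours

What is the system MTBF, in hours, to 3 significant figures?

1470

Series of exponential components: λ_sys = Σ λ_i
λ_sys = 0.0000482 + 0.000159 + 0.000169 + 0.000305 = 6.8120e-04 /h
MTBF = 1 / λ_sys = 1470 h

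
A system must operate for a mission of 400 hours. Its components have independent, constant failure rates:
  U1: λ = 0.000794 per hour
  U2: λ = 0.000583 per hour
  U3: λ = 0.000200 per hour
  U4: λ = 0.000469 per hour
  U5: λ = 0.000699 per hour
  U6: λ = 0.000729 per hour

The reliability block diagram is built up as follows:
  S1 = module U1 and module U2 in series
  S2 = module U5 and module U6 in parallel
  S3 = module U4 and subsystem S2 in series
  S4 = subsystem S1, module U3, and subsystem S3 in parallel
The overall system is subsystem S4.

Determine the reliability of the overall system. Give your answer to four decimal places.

0.9928

R(U1) = exp(−0.000794 × 400) = 0.727894
R(U2) = exp(−0.000583 × 400) = 0.791995
R(U3) = exp(−0.000200 × 400) = 0.923116
R(U4) = exp(−0.000469 × 400) = 0.828946
R(U5) = exp(−0.000699 × 400) = 0.756086
R(U6) = exp(−0.000729 × 400) = 0.747067
Series (U1 and U2): 0.727894 × 0.791995 = 0.576488
Parallel (U5 and U6): 1 − (1 − 0.756086)(1 − 0.747067) = 0.938306
Series (U4 and [0.938306]): 0.828946 × 0.938306 = 0.777805
Parallel ([0.576488], U3, and [0.777805]): 1 − (1 − 0.576488)(1 − 0.923116)(1 − 0.777805) = 0.9928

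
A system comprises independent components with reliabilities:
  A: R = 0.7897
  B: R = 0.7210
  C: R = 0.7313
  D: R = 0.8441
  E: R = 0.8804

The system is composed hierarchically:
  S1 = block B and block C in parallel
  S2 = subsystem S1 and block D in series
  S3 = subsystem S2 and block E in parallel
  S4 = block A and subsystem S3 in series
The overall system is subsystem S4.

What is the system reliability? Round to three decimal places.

Parallel (B and C): 1 − (1 − 0.72100)(1 − 0.73130) = 0.92503
Series ([0.92503] and D): 0.92503 × 0.84410 = 0.78082
Parallel ([0.78082] and E): 1 − (1 − 0.78082)(1 − 0.88040) = 0.97379
Series (A and [0.97379]): 0.78970 × 0.97379 = 0.769

0.769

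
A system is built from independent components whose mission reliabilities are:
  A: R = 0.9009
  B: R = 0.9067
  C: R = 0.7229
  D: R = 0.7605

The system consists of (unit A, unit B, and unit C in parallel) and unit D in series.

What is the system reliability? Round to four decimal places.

0.7586

Parallel (A, B, and C): 1 − (1 − 0.900900)(1 − 0.906700)(1 − 0.722900) = 0.997438
Series ([0.997438] and D): 0.997438 × 0.760500 = 0.7586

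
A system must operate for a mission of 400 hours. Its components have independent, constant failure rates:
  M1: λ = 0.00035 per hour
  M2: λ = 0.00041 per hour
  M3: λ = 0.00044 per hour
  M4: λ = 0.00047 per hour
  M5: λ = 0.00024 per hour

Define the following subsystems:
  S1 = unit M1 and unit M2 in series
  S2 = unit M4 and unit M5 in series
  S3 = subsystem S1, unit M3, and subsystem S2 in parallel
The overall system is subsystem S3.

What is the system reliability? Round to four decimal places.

R(M1) = exp(−0.00035 × 400) = 0.869358
R(M2) = exp(−0.00041 × 400) = 0.848742
R(M3) = exp(−0.00044 × 400) = 0.838618
R(M4) = exp(−0.00047 × 400) = 0.828615
R(M5) = exp(−0.00024 × 400) = 0.908464
Series (M1 and M2): 0.869358 × 0.848742 = 0.737861
Series (M4 and M5): 0.828615 × 0.908464 = 0.752767
Parallel ([0.737861], M3, and [0.752767]): 1 − (1 − 0.737861)(1 − 0.838618)(1 − 0.752767) = 0.9895

0.9895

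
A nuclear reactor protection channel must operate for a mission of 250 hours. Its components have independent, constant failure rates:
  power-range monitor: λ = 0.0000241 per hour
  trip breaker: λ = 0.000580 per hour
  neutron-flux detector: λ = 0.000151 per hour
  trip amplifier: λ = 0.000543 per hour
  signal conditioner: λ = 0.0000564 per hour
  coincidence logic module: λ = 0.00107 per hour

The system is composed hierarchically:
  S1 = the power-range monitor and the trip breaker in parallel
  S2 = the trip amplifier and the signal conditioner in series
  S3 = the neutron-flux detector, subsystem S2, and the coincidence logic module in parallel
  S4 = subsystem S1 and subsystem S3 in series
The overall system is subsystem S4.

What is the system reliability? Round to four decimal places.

R(power-range monitor) = exp(−0.0000241 × 250) = 0.993993
R(trip breaker) = exp(−0.000580 × 250) = 0.865022
R(neutron-flux detector) = exp(−0.000151 × 250) = 0.962954
R(trip amplifier) = exp(−0.000543 × 250) = 0.873061
R(signal conditioner) = exp(−0.0000564 × 250) = 0.985999
R(coincidence logic module) = exp(−0.00107 × 250) = 0.765290
Parallel (power-range monitor and trip breaker): 1 − (1 − 0.993993)(1 − 0.865022) = 0.999189
Series (trip amplifier and signal conditioner): 0.873061 × 0.985999 = 0.860837
Parallel (neutron-flux detector, [0.860837], and coincidence logic module): 1 − (1 − 0.962954)(1 − 0.860837)(1 − 0.765290) = 0.998790
Series ([0.999189] and [0.998790]): 0.999189 × 0.998790 = 0.9980

0.9980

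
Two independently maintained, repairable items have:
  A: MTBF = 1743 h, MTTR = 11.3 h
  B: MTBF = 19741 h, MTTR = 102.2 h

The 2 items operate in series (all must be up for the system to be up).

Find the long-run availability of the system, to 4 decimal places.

0.9884

A(A) = MTBF/(MTBF+MTTR) = 1743/(1743+11.3) = 0.993559
A(B) = MTBF/(MTBF+MTTR) = 19741/(19741+102.2) = 0.994850
Series availability: 0.993559 × 0.994850 = 0.9884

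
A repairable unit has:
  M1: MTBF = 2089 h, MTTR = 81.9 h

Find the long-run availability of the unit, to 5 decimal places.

A(M1) = MTBF/(MTBF+MTTR) = 2089/(2089+81.9) = 0.96227

0.96227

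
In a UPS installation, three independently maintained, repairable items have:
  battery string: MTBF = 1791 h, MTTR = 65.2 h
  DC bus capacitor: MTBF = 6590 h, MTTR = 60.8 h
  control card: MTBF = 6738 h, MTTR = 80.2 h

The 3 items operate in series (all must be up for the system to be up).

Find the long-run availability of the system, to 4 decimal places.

A(battery string) = MTBF/(MTBF+MTTR) = 1791/(1791+65.2) = 0.964874
A(DC bus capacitor) = MTBF/(MTBF+MTTR) = 6590/(6590+60.8) = 0.990858
A(control card) = MTBF/(MTBF+MTTR) = 6738/(6738+80.2) = 0.988237
Series availability: 0.964874 × 0.990858 × 0.988237 = 0.9448

0.9448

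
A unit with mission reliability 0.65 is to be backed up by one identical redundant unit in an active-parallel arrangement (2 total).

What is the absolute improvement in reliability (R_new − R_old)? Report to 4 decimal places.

0.2275

R_before = 0.65
R_after = 1 − (1 − 0.65)^2 = 0.8775
ΔR = 0.8775 − 0.65 = 0.2275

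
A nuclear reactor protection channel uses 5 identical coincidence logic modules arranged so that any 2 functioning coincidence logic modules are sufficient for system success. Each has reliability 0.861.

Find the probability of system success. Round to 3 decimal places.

0.998

R = Σ_{i=2}^{5} C(5,i) p^i (1−p)^{5−i} with p = 0.861
C(5,2)·0.861^2·0.139^3 = 0.01991
C(5,3)·0.861^3·0.139^2 = 0.12332
C(5,4)·0.861^4·0.139^1 = 0.38194
C(5,5)·0.861^5·0.139^0 = 0.47317
Sum = 0.998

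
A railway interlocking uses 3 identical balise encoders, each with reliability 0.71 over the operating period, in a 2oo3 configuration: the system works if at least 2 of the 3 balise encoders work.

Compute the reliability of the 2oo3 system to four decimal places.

R = Σ_{i=2}^{3} C(3,i) p^i (1−p)^{3−i} with p = 0.71
C(3,2)·0.71^2·0.29^1 = 0.438567
C(3,3)·0.71^3·0.29^0 = 0.357911
Sum = 0.7965

0.7965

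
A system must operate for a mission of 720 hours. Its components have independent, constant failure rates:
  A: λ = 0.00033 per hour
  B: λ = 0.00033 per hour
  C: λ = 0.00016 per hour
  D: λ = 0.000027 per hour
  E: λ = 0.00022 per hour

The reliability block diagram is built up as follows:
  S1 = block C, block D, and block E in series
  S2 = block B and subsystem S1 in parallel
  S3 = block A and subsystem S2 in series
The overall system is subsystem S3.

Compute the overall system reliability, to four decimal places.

R(A) = exp(−0.00033 × 720) = 0.788518
R(B) = exp(−0.00033 × 720) = 0.788518
R(C) = exp(−0.00016 × 720) = 0.891188
R(D) = exp(−0.000027 × 720) = 0.980748
R(E) = exp(−0.00022 × 720) = 0.853508
Series (C, D, and E): 0.891188 × 0.980748 × 0.853508 = 0.745992
Parallel (B and [0.745992]): 1 − (1 − 0.788518)(1 − 0.745992) = 0.946282
Series (A and [0.946282]): 0.788518 × 0.946282 = 0.7462

0.7462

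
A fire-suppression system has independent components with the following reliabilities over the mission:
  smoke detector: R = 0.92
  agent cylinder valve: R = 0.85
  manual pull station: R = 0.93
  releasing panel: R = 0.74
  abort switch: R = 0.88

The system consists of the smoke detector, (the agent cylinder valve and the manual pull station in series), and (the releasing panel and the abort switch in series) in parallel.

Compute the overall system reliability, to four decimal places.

0.9942

Series (agent cylinder valve and manual pull station): 0.850000 × 0.930000 = 0.790500
Series (releasing panel and abort switch): 0.740000 × 0.880000 = 0.651200
Parallel (smoke detector, [0.790500], and [0.651200]): 1 − (1 − 0.920000)(1 − 0.790500)(1 − 0.651200) = 0.9942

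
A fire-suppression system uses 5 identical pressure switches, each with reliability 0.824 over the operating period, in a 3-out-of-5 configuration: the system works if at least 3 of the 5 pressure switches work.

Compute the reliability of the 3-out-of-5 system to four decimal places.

0.9589

R = Σ_{i=3}^{5} C(5,i) p^i (1−p)^{5−i} with p = 0.824
C(5,3)·0.824^3·0.176^2 = 0.173303
C(5,4)·0.824^4·0.176^1 = 0.405687
C(5,5)·0.824^5·0.176^0 = 0.379871
Sum = 0.9589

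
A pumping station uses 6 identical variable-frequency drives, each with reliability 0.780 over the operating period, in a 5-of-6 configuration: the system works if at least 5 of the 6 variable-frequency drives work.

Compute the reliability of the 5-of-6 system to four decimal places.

R = Σ_{i=5}^{6} C(6,i) p^i (1−p)^{6−i} with p = 0.780
C(6,5)·0.780^5·0.220^1 = 0.381107
C(6,6)·0.780^6·0.220^0 = 0.225200
Sum = 0.6063

0.6063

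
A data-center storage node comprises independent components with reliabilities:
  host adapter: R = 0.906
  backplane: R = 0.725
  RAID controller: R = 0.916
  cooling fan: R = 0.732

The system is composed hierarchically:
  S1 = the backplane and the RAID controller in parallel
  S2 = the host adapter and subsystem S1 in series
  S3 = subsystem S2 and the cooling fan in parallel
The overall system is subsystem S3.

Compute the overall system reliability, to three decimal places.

Parallel (backplane and RAID controller): 1 − (1 − 0.72500)(1 − 0.91600) = 0.97690
Series (host adapter and [0.97690]): 0.90600 × 0.97690 = 0.88507
Parallel ([0.88507] and cooling fan): 1 − (1 − 0.88507)(1 − 0.73200) = 0.969

0.969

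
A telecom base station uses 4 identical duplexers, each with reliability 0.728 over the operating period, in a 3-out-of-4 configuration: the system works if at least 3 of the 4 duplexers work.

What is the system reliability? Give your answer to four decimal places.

0.7007

R = Σ_{i=3}^{4} C(4,i) p^i (1−p)^{4−i} with p = 0.728
C(4,3)·0.728^3·0.272^1 = 0.419781
C(4,4)·0.728^4·0.272^0 = 0.280883
Sum = 0.7007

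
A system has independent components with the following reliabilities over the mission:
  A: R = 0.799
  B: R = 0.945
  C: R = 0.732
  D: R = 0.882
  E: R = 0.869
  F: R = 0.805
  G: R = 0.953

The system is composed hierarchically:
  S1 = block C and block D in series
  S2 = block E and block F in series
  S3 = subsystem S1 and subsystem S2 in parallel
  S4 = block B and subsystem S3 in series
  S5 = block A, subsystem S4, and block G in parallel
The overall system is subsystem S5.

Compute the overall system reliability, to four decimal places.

0.9985

Series (C and D): 0.732000 × 0.882000 = 0.645624
Series (E and F): 0.869000 × 0.805000 = 0.699545
Parallel ([0.645624] and [0.699545]): 1 − (1 − 0.645624)(1 − 0.699545) = 0.893526
Series (B and [0.893526]): 0.945000 × 0.893526 = 0.844382
Parallel (A, [0.844382], and G): 1 − (1 − 0.799000)(1 − 0.844382)(1 − 0.953000) = 0.9985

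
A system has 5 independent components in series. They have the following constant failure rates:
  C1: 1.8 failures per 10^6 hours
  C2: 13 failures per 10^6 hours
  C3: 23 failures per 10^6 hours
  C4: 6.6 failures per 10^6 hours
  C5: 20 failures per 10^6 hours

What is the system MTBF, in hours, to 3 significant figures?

15500

Series of exponential components: λ_sys = Σ λ_i
λ_sys = 0.0000018 + 0.000013 + 0.000023 + 0.0000066 + 0.000020 = 6.4400e-05 /h
MTBF = 1 / λ_sys = 15500 h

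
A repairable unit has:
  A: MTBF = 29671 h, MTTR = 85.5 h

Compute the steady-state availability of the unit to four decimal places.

A(A) = MTBF/(MTBF+MTTR) = 29671/(29671+85.5) = 0.9971

0.9971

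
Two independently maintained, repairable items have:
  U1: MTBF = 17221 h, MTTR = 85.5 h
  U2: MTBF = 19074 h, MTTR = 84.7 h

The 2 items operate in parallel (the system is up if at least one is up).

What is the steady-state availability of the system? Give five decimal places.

A(U1) = MTBF/(MTBF+MTTR) = 17221/(17221+85.5) = 0.995060
A(U2) = MTBF/(MTBF+MTTR) = 19074/(19074+84.7) = 0.995579
Parallel availability: 1 − (1 − 0.995060)(1 − 0.995579) = 0.99998

0.99998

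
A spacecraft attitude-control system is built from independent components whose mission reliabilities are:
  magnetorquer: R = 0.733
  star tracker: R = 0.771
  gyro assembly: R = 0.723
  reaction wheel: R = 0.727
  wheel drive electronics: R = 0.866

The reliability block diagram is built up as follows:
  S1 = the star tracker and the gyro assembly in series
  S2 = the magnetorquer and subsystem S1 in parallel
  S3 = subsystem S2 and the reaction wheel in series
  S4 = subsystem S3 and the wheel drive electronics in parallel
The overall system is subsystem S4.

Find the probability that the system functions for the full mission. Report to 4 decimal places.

0.9519

Series (star tracker and gyro assembly): 0.771000 × 0.723000 = 0.557433
Parallel (magnetorquer and [0.557433]): 1 − (1 − 0.733000)(1 − 0.557433) = 0.881835
Series ([0.881835] and reaction wheel): 0.881835 × 0.727000 = 0.641094
Parallel ([0.641094] and wheel drive electronics): 1 − (1 − 0.641094)(1 − 0.866000) = 0.9519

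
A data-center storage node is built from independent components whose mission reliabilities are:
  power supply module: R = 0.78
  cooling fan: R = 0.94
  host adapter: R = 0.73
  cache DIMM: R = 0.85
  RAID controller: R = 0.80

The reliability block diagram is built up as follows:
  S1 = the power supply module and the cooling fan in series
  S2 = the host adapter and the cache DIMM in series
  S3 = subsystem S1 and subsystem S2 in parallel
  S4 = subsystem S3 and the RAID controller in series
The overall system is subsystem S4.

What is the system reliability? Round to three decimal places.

Series (power supply module and cooling fan): 0.78000 × 0.94000 = 0.73320
Series (host adapter and cache DIMM): 0.73000 × 0.85000 = 0.62050
Parallel ([0.73320] and [0.62050]): 1 − (1 − 0.73320)(1 − 0.62050) = 0.89875
Series ([0.89875] and RAID controller): 0.89875 × 0.80000 = 0.719

0.719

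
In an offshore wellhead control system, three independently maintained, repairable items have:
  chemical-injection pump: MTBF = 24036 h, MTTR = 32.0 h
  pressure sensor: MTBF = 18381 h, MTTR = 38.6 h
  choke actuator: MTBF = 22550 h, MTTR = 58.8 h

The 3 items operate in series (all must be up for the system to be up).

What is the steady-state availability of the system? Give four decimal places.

A(chemical-injection pump) = MTBF/(MTBF+MTTR) = 24036/(24036+32.0) = 0.998670
A(pressure sensor) = MTBF/(MTBF+MTTR) = 18381/(18381+38.6) = 0.997904
A(choke actuator) = MTBF/(MTBF+MTTR) = 22550/(22550+58.8) = 0.997399
Series availability: 0.998670 × 0.997904 × 0.997399 = 0.9940

0.9940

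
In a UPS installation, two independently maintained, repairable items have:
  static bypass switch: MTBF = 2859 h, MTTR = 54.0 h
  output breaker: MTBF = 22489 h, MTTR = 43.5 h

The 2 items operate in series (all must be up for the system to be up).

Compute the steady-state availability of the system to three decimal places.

A(static bypass switch) = MTBF/(MTBF+MTTR) = 2859/(2859+54.0) = 0.981462
A(output breaker) = MTBF/(MTBF+MTTR) = 22489/(22489+43.5) = 0.998069
Series availability: 0.981462 × 0.998069 = 0.980

0.980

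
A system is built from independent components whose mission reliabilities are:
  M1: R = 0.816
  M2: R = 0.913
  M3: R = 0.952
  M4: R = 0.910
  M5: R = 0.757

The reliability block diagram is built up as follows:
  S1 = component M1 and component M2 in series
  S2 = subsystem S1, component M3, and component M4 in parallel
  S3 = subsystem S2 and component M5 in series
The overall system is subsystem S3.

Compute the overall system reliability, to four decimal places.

Series (M1 and M2): 0.816000 × 0.913000 = 0.745008
Parallel ([0.745008], M3, and M4): 1 − (1 − 0.745008)(1 − 0.952000)(1 − 0.910000) = 0.998898
Series ([0.998898] and M5): 0.998898 × 0.757000 = 0.7562

0.7562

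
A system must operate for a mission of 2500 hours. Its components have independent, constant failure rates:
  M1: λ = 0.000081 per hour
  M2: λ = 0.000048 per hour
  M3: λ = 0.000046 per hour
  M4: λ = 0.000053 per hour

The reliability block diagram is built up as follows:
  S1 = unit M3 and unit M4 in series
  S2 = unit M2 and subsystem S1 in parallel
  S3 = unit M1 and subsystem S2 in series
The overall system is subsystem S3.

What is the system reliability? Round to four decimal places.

R(M1) = exp(−0.000081 × 2500) = 0.816686
R(M2) = exp(−0.000048 × 2500) = 0.886920
R(M3) = exp(−0.000046 × 2500) = 0.891366
R(M4) = exp(−0.000053 × 2500) = 0.875903
Series (M3 and M4): 0.891366 × 0.875903 = 0.780750
Parallel (M2 and [0.780750]): 1 − (1 − 0.886920)(1 − 0.780750) = 0.975207
Series (M1 and [0.975207]): 0.816686 × 0.975207 = 0.7964

0.7964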